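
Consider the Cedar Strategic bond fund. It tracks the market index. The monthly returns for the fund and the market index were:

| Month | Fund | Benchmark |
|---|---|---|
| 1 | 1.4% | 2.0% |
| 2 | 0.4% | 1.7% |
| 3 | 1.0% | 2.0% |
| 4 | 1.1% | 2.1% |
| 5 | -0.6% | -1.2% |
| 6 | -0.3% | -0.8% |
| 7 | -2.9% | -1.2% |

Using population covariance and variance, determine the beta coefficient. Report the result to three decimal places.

0.770

r̄p = 0.0143%,  r̄m = 0.6571%
Cov = Σ(rp − r̄p)(rm − r̄m) / 7 = 1.7378
Var(rm) = Σ(rm − r̄m)² / 7 = 2.2567
β = Cov / Var = 1.7378 / 2.2567 = 0.7701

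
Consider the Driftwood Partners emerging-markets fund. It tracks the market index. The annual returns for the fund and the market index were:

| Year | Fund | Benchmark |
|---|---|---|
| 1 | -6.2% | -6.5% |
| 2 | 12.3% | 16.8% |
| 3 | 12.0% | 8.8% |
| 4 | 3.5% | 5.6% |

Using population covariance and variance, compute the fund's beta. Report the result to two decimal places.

0.85

r̄p = 5.4000%,  r̄m = 6.1750%
Cov = Σ(rp − r̄p)(rm − r̄m) / 4 = 59.6900
Var(rm) = Σ(rm − r̄m)² / 4 = 70.1919
β = Cov / Var = 59.6900 / 70.1919 = 0.8504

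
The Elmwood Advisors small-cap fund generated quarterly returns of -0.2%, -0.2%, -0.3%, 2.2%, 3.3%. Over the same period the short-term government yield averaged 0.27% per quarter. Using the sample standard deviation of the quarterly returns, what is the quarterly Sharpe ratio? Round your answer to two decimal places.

r̄ = (-0.2 − 0.2 − 0.3 + 2.2 + 3.3) / 5 = 0.9600%
Σ(r − r̄)² = (-0.2 − 0.9600)² + (-0.2 − 0.9600)² + (-0.3 − 0.9600)² + … = 11.2920
σ = √[11.2920 / 4] = 1.6802%
Sharpe = (r̄ − rf) / σ = (0.9600 − 0.27) / 1.6802 = 0.6900 / 1.6802 = 0.4107

0.41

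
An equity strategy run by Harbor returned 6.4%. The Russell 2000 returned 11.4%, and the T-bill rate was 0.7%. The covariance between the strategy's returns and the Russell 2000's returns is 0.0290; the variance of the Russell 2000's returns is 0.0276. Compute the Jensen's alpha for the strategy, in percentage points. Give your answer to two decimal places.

-5.54

β = Cov / Var = 0.0290 / 0.0276 = 1.0507
E[R] = Rf + β(Rm − Rf) = 0.7% + 1.0507 × (11.4% − 0.7%) = 11.9425%
α = Rp − E[R] = 6.4% − 11.9425% = -5.5425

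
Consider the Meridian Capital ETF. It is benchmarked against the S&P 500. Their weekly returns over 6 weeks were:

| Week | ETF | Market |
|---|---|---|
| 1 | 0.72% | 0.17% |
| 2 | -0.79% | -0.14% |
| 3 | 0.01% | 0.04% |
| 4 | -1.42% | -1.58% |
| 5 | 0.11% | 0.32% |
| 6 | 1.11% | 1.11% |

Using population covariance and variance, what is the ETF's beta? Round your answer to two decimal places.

r̄p = -0.0433%,  r̄m = -0.0133%
Cov = Σ(rp − r̄p)(rm − r̄m) / 6 = 0.6235
Var(rm) = Σ(rm − r̄m)² / 6 = 0.6467
β = Cov / Var = 0.6235 / 0.6467 = 0.9641

0.96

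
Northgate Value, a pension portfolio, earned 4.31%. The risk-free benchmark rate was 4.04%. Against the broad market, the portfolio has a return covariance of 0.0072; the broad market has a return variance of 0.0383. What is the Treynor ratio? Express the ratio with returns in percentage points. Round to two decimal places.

β = Cov / Var = 0.0072 / 0.0383 = 0.1880
Treynor = (Rp − Rf) / β = (4.31% − 4.04%) / 0.1880 = 0.27 / 0.1880 = 1.4362

1.44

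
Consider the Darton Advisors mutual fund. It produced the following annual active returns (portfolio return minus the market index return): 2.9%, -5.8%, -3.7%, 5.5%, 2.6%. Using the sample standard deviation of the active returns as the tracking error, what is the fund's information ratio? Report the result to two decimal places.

0.06

Mean return μ = 1.50 / 5 = 0.3000%
Σ(r − μ)² = (2.9 − 0.3000)² + (-5.8 − 0.3000)² + (-3.7 − 0.3000)² + … = 92.3000
sample σ = √(92.3000 / 4) = √23.0750 = 4.8036%
IR = μ / tracking error = 0.3000 / 4.8036 = 0.0625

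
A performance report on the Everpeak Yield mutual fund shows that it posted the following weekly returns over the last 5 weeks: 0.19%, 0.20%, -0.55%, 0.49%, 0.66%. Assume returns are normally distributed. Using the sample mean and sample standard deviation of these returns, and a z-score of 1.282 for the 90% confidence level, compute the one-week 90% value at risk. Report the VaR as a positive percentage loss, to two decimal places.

0.40

μ = (0.19 + 0.2 − 0.55 + 0.49 + 0.66) / 5 = 0.1980%
Sample std dev = √[0.8583 / 4] = 0.4632%
VaR = −(μ − z·σ) = −(0.1980 − 1.282 × 0.4632) = −(-0.3958) = 0.3958%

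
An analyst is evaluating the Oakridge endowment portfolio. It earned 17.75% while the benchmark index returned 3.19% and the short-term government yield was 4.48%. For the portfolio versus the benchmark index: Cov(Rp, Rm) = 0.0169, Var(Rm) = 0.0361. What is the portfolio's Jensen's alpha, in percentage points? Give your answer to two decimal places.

β = Cov / Var = 0.0169 / 0.0361 = 0.4681
E[R] = Rf + β(Rm − Rf) = 4.48% + 0.4681 × (3.19% − 4.48%) = 3.8762%
α = Rp − E[R] = 17.75% − 3.8762% = 13.8738

13.87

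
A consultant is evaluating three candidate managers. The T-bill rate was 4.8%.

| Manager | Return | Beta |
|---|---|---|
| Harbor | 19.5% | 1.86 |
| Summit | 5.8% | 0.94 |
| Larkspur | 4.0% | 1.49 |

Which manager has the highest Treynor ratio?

Harbor: Treynor = (19.5% − 4.8%) / 1.86 = 7.903
Summit: Treynor = (5.8% − 4.8%) / 0.94 = 1.064
Larkspur: Treynor = (4.0% − 4.8%) / 1.49 = -0.537
Highest: Harbor (7.903).

Harbor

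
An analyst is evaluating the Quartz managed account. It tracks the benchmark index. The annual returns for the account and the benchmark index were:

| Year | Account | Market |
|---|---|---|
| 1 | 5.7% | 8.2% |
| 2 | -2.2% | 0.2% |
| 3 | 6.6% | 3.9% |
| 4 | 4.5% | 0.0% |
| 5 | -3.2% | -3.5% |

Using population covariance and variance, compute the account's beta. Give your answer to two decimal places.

r̄p = 2.2800%,  r̄m = 1.7600%
Cov = Σ(rp − r̄p)(rm − r̄m) / 5 = 12.6352
Var(rm) = Σ(rm − r̄m)² / 5 = 15.8504
β = Cov / Var = 12.6352 / 15.8504 = 0.7972

0.80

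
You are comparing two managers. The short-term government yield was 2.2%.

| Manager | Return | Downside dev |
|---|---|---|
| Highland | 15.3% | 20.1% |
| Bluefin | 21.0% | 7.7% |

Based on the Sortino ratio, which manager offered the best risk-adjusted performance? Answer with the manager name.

Bluefin

Highland: Sortino ratio = (15.3% − 2.2%) / 20.1% = 0.652
Bluefin: Sortino ratio = (21.0% − 2.2%) / 7.7% = 2.442
Highest: Bluefin (2.442).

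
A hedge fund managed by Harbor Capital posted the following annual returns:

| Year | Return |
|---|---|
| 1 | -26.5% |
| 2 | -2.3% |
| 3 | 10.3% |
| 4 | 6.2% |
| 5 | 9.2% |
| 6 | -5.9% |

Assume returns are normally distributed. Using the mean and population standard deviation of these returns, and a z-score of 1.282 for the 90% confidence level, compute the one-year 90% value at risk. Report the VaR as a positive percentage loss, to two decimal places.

Mean return r̄ = -9.00 / 6 = -1.5000%
Σ(r − r̄)² = 958.0200; population σ = √(958.0200/6) = 12.6361%
VaR = −(r̄ − z·σ) = −(-1.5000 − 1.282 × 12.6361) = −(-17.6995) = 17.6995%

17.70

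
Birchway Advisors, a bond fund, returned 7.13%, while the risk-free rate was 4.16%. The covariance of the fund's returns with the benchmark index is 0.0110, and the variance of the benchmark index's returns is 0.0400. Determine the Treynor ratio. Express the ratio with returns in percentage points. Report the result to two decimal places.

β = Cov / Var = 0.0110 / 0.0400 = 0.2750
Treynor = (Rp − Rf) / β = (7.13% − 4.16%) / 0.2750 = 2.97 / 0.2750 = 10.8000

10.80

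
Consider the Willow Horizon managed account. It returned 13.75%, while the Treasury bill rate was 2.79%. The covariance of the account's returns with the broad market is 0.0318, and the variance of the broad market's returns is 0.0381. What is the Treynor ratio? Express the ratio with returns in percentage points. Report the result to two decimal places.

13.13

β = Cov / Var = 0.0318 / 0.0381 = 0.8346
Treynor = (Rp − Rf) / β = (13.75% − 2.79%) / 0.8346 = 10.96 / 0.8346 = 13.1320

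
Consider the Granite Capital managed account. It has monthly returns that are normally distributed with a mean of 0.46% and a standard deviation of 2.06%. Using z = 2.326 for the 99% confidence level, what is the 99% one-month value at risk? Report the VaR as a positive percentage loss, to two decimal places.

4.33

VaR (as % loss) = −(μ − z·σ) = −(0.46% − 2.326 × 2.06%) = −(-4.33156%) = 4.33156%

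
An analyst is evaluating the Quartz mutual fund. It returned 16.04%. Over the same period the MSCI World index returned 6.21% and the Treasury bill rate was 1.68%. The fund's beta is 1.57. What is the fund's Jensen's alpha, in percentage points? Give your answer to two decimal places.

CAPM expected return = Rf + β(Rm − Rf) = 1.68% + 1.57 × (6.21% − 1.68%) = 1.68 + 1.57 × 4.53 = 8.7921%
Jensen's α = Rp − E[R] = 16.04% − 8.7921% = 7.2479

7.25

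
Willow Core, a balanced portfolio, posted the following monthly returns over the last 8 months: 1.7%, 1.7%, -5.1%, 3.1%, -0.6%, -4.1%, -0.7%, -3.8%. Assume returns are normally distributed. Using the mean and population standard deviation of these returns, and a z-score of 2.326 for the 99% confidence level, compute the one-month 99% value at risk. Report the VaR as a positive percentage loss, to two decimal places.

r̄ = (1.7 + 1.7 − 5.1 + 3.1 − 0.6 − 4.1 − 0.7 − 3.8) / 8 = -7.80 / 8 = -0.9750%
Σ(r − r̄)² = 65.8950; population σ = √(65.8950/8) = 2.8700%
VaR = −(r̄ − z·σ) = −(-0.9750 − 2.326 × 2.8700) = −(-7.6506) = 7.6506%

7.65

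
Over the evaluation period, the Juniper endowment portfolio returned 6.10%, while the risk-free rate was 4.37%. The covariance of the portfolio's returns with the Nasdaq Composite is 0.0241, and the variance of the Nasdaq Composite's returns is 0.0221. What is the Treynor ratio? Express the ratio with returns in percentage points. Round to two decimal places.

β = Cov / Var = 0.0241 / 0.0221 = 1.0905
Treynor = (Rp − Rf) / β = (6.10% − 4.37%) / 1.0905 = 1.73 / 1.0905 = 1.5864

1.59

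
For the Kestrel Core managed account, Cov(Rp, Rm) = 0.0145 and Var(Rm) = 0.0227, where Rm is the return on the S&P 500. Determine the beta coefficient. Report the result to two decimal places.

0.64

β = Cov(Rp, Rm) / Var(Rm) = 0.0145 / 0.0227 = 0.6388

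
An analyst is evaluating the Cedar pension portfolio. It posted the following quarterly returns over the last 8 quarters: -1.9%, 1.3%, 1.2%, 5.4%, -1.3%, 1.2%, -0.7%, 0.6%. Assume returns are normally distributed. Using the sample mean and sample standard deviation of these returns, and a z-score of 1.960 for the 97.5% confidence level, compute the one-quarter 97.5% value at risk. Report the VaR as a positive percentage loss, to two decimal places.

r̄ = (-1.9 + 1.3 + 1.2 + 5.4 − 1.3 + 1.2 − 0.7 + 0.6) / 8 = 0.7250%
Σ(r − r̄)² = (-1.9 − 0.7250)² + (1.3 − 0.7250)² + (1.2 − 0.7250)² + … = 35.6750
sample σ = √(35.6750 / 7) = √5.0964 = 2.2575%
VaR = −(r̄ − z·σ) = −(0.7250 − 1.960 × 2.2575) = −(-3.6997) = 3.6997%

3.70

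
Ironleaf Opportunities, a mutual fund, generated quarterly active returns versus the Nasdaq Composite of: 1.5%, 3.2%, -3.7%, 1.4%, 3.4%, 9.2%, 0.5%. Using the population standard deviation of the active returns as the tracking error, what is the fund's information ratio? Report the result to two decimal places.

0.62

r̄ = (1.5 + 3.2 − 3.7 + 1.4 + 3.4 + 9.2 + 0.5) / 7 = 2.2143%
Population σ = √[Σ(r − r̄)² / 7] = √[90.2686 / 7] = √12.8955 = 3.5910%
IR = r̄ / tracking error = 2.2143 / 3.5910 = 0.6166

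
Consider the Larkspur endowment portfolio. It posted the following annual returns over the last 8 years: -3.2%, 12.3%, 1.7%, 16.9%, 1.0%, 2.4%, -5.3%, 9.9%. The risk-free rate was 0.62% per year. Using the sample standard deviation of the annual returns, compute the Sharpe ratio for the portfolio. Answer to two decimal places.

0.49

Mean return μ = 35.70 / 8 = 4.4625%
Sample σ = √[Σ(r − μ)² / 7] = √[423.5788 / 7] = √60.5113 = 7.7789%
Sharpe = (μ − rf) / σ = (4.4625 − 0.62) / 7.7789 = 3.8425 / 7.7789 = 0.4940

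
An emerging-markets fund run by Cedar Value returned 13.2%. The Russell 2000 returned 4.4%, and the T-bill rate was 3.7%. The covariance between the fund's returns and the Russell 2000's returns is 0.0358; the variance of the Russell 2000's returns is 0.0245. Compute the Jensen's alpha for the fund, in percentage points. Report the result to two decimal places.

8.48

β = Cov / Var = 0.0358 / 0.0245 = 1.4612
E[R] = Rf + β(Rm − Rf) = 3.7% + 1.4612 × (4.4% − 3.7%) = 4.7228%
α = Rp − E[R] = 13.2% − 4.7228% = 8.4772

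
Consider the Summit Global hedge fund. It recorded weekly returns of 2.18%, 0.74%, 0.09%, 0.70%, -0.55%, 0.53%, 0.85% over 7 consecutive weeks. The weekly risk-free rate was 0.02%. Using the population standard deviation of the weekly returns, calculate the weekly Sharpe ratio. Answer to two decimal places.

Mean return r̄ = 4.540 / 7 = 0.6486%
Σ(r − r̄)² = (2.18 − 0.6486)² + (0.74 − 0.6486)² + (0.09 − 0.6486)² + … = 4.1595
population σ = √(4.1595 / 7) = √0.5942 = 0.7708%
Sharpe = (r̄ − rf) / σ = (0.6486 − 0.02) / 0.7708 = 0.6286 / 0.7708 = 0.8155

0.82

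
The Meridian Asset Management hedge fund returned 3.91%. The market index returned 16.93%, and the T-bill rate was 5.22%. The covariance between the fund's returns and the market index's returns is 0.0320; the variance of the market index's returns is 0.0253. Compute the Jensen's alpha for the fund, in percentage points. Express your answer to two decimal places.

β = Cov / Var = 0.0320 / 0.0253 = 1.2648
E[R] = Rf + β(Rm − Rf) = 5.22% + 1.2648 × (16.93% − 5.22%) = 20.0308%
α = Rp − E[R] = 3.91% − 20.0308% = -16.1208

-16.12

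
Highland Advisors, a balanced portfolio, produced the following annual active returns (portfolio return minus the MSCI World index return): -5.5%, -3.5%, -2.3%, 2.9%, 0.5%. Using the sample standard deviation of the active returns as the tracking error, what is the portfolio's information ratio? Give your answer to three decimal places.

r̄ = (-5.5 − 3.5 − 2.3 + 2.9 + 0.5) / 5 = -1.5800%
Σ(r − r̄)² = 43.9680; sample σ = √(43.9680/4) = 3.3154%
IR = r̄ / tracking error = -1.5800 / 3.3154 = -0.4766

-0.477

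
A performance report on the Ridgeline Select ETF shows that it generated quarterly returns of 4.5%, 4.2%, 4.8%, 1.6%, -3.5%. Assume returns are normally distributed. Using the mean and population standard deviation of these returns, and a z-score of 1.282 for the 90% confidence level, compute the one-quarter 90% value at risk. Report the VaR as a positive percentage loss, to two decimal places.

Mean return r̄ = 11.60 / 5 = 2.3200%
Population std dev = √[48.8280 / 5] = 3.1250%
VaR = −(r̄ − z·σ) = −(2.3200 − 1.282 × 3.1250) = −(-1.6863) = 1.6863%

1.69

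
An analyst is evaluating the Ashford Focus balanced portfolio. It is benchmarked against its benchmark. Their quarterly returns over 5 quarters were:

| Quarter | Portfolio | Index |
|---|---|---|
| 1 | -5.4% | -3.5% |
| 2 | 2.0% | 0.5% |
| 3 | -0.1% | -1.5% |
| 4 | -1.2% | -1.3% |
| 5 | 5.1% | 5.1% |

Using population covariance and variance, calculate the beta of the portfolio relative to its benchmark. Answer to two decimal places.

r̄p = 0.0800%,  r̄m = -0.1400%
Cov = Σ(rp − r̄p)(rm − r̄m) / 5 = 9.5352
Var(rm) = Σ(rm − r̄m)² / 5 = 8.4704
β = Cov / Var = 9.5352 / 8.4704 = 1.1257

1.13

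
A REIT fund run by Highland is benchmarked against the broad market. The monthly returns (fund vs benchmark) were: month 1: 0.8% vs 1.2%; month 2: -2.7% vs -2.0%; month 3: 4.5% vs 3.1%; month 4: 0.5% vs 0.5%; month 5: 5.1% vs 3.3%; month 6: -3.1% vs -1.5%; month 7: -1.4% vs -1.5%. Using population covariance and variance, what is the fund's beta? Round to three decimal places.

1.450

r̄p = 0.5286%,  r̄m = 0.4429%
Cov = Σ(rp − r̄p)(rm − r̄m) / 7 = 6.0716
Var(rm) = Σ(rm − r̄m)² / 7 = 4.1882
β = Cov / Var = 6.0716 / 4.1882 = 1.4497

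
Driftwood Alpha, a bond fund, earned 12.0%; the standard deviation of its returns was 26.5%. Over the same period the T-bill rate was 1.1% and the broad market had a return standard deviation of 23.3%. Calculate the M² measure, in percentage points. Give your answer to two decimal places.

Sharpe = (Rp − Rf) / σp = (12.0% − 1.1%) / 26.5% = 0.4113
M² = Rf + Sharpe × σm = 1.1% + 0.4113 × 23.3% = 10.6833%

10.68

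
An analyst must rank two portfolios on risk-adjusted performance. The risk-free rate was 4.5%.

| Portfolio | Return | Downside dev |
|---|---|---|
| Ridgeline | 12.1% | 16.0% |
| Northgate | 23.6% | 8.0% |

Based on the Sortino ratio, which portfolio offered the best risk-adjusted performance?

Ridgeline: Sortino ratio = (12.1% − 4.5%) / 16.0% = 0.475
Northgate: Sortino ratio = (23.6% − 4.5%) / 8.0% = 2.388
Highest: Northgate (2.388).

Northgate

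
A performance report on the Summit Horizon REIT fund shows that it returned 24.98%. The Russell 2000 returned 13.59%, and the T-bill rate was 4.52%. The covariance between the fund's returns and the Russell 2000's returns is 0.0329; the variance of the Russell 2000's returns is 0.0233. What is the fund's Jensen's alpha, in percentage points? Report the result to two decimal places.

7.65

β = Cov / Var = 0.0329 / 0.0233 = 1.4120
E[R] = Rf + β(Rm − Rf) = 4.52% + 1.4120 × (13.59% − 4.52%) = 17.3268%
α = Rp − E[R] = 24.98% − 17.3268% = 7.6532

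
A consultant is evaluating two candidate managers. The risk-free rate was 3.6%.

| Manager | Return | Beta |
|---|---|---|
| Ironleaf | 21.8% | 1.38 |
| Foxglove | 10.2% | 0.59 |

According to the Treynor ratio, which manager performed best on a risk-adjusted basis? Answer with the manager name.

Ironleaf

Ironleaf: Treynor = (21.8% − 3.6%) / 1.38 = 13.188
Foxglove: Treynor = (10.2% − 3.6%) / 0.59 = 11.186
Highest: Ironleaf (13.188).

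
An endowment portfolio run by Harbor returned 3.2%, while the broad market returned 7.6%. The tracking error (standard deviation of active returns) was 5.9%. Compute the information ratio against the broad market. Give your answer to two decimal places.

-0.75

IR = (Rp − Rb) / TE = (3.2% − 7.6%) / 5.9% = -4.40% / 5.9% = -0.7458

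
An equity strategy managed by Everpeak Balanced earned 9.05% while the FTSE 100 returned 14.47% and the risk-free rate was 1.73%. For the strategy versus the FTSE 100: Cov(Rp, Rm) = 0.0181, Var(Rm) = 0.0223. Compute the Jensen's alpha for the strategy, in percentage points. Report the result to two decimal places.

-3.02

β = Cov / Var = 0.0181 / 0.0223 = 0.8117
E[R] = Rf + β(Rm − Rf) = 1.73% + 0.8117 × (14.47% − 1.73%) = 12.0711%
α = Rp − E[R] = 9.05% − 12.0711% = -3.0211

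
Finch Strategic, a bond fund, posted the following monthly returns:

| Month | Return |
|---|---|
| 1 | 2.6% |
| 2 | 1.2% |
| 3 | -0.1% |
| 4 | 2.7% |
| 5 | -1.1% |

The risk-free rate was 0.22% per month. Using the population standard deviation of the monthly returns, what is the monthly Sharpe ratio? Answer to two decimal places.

r̄ = (2.6 + 1.2 − 0.1 + 2.7 − 1.1) / 5 = 1.0600%
Σ(r − r̄)² = 11.0920; population σ = √(11.0920/5) = 1.4894%
Sharpe = (r̄ − rf) / σ = (1.0600 − 0.22) / 1.4894 = 0.8400 / 1.4894 = 0.5640

0.56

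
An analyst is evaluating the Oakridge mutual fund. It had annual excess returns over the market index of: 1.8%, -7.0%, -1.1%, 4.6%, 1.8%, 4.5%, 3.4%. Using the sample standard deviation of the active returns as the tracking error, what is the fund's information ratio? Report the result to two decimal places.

r̄ = (1.8 − 7 − 1.1 + 4.6 + 1.8 + 4.5 + 3.4) / 7 = 8.00 / 7 = 1.1429%
Sample σ = √[Σ(r − r̄)² / 6] = √[100.5171 / 6] = √16.7529 = 4.0930%
IR = r̄ / tracking error = 1.1429 / 4.0930 = 0.2792

0.28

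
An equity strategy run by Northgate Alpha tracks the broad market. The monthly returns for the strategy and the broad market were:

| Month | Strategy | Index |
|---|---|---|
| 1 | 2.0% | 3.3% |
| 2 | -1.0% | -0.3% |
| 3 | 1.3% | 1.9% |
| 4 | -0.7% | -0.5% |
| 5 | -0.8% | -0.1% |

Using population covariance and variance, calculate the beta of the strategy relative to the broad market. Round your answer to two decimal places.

r̄p = 0.1600%,  r̄m = 0.8600%
Cov = Σ(rp − r̄p)(rm − r̄m) / 5 = 1.8224
Var(rm) = Σ(rm − r̄m)² / 5 = 2.2304
β = Cov / Var = 1.8224 / 2.2304 = 0.8171

0.82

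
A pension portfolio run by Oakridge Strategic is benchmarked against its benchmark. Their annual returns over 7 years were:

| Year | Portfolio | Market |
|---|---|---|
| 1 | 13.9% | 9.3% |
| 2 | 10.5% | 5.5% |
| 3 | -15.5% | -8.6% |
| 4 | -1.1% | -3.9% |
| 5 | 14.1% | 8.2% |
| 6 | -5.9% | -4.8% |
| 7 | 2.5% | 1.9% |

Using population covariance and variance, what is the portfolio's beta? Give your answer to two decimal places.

1.55

r̄p = 2.6429%,  r̄m = 1.0857%
Cov = Σ(rp − r̄p)(rm − r̄m) / 7 = 64.7449
Var(rm) = Σ(rm − r̄m)² / 7 = 41.6498
β = Cov / Var = 64.7449 / 41.6498 = 1.5545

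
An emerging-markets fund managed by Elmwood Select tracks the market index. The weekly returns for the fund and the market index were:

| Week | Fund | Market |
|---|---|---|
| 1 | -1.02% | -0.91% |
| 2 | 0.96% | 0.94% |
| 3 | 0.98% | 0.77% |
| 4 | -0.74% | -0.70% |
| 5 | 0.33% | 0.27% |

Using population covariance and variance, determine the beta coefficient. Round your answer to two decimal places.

1.11

r̄p = 0.1020%,  r̄m = 0.0740%
Cov = Σ(rp − r̄p)(rm − r̄m) / 5 = 0.6309
Var(rm) = Σ(rm − r̄m)² / 5 = 0.5680
β = Cov / Var = 0.6309 / 0.5680 = 1.1107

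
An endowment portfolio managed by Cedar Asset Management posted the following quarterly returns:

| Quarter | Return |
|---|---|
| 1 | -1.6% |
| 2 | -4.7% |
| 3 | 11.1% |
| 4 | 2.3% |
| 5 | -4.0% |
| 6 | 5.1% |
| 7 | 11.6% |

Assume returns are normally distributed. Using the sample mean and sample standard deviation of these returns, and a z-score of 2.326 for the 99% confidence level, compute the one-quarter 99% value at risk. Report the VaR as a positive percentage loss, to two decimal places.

r̄ = (-1.6 − 4.7 + 11.1 + 2.3 − 4 + 5.1 + 11.6) / 7 = 19.80 / 7 = 2.8286%
Σ(r − r̄)² = 273.7143; sample σ = √(273.7143/6) = 6.7542%
VaR = −(r̄ − z·σ) = −(2.8286 − 2.326 × 6.7542) = −(-12.8817) = 12.8817%

12.88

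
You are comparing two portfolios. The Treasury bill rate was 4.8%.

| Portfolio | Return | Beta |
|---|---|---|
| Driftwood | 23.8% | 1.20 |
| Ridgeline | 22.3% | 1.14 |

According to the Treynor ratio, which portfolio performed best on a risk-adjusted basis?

Driftwood

Driftwood: Treynor = (23.8% − 4.8%) / 1.20 = 15.833
Ridgeline: Treynor = (22.3% − 4.8%) / 1.14 = 15.351
Highest: Driftwood (15.833).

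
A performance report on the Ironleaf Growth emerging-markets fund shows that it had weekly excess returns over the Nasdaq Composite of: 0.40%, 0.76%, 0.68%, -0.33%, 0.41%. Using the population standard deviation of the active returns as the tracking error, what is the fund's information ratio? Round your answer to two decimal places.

r̄ = (0.4 + 0.76 + 0.68 − 0.33 + 0.41) / 5 = 0.3840%
Population σ = √[Σ(r − r̄)² / 5] = √[0.7397 / 5] = √0.1479 = 0.3846%
IR = r̄ / tracking error = 0.3840 / 0.3846 = 0.9984

1.00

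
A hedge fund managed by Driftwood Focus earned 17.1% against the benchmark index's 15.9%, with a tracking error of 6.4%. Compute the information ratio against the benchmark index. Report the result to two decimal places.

IR = (Rp − Rb) / TE = (17.1% − 15.9%) / 6.4% = 1.20% / 6.4% = 0.1875

0.19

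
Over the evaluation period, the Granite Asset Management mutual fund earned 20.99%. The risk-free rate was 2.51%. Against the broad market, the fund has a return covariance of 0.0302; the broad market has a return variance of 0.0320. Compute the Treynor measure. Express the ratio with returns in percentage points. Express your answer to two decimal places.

β = Cov / Var = 0.0302 / 0.0320 = 0.9438
Treynor = (Rp − Rf) / β = (20.99% − 2.51%) / 0.9438 = 18.48 / 0.9438 = 19.5804

19.58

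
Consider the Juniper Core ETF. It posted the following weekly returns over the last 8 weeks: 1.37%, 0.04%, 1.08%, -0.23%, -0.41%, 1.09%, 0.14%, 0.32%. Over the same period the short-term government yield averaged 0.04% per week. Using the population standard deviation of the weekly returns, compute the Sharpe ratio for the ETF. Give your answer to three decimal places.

0.615

Mean return μ = 3.400 / 8 = 0.4250%
Σ(r − μ)² = 3.1310; population σ = √(3.1310/8) = 0.6256%
Sharpe = (μ − rf) / σ = (0.4250 − 0.04) / 0.6256 = 0.3850 / 0.6256 = 0.6154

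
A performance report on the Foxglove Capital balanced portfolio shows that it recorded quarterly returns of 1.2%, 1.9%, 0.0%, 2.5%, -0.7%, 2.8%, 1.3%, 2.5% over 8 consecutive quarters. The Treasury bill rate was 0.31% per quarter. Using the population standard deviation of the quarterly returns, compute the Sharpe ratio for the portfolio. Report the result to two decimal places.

r̄ = (1.2 + 1.9 + 0 + 2.5 − 0.7 + 2.8 + 1.3 + 2.5) / 8 = 1.4375%
Σ(r − r̄)² = 11.0388; population σ = √(11.0388/8) = 1.1747%
Sharpe = (r̄ − rf) / σ = (1.4375 − 0.31) / 1.1747 = 1.1275 / 1.1747 = 0.9598

0.96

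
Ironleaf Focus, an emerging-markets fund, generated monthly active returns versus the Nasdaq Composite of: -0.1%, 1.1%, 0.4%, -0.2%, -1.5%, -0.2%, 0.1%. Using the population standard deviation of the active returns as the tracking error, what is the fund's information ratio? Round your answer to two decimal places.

r̄ = (-0.1 + 1.1 + 0.4 − 0.2 − 1.5 − 0.2 + 0.1) / 7 = -0.0571%
Σ(r − r̄)² = (-0.1 − (-0.0571))² + (1.1 − (-0.0571))² + … = 3.6971
σ = √[3.6971 / 7] = 0.7267%
IR = r̄ / tracking error = -0.0571 / 0.7267 = -0.0786

-0.08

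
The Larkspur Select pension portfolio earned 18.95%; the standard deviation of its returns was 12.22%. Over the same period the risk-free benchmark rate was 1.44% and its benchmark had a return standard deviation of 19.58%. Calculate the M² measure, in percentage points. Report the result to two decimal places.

Sharpe = (Rp − Rf) / σp = (18.95% − 1.44%) / 12.22% = 1.4329
M² = Rf + Sharpe × σm = 1.44% + 1.4329 × 19.58% = 29.4962%

29.50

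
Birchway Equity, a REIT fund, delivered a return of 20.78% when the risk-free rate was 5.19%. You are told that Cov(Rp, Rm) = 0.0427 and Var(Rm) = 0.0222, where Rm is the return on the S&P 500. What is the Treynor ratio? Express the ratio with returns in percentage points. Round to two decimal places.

β = Cov / Var = 0.0427 / 0.0222 = 1.9234
Treynor = (Rp − Rf) / β = (20.78% − 5.19%) / 1.9234 = 15.59 / 1.9234 = 8.1054

8.11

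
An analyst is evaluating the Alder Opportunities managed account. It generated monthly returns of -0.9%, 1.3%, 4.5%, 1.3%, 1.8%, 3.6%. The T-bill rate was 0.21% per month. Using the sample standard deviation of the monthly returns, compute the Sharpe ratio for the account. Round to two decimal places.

r̄ = (-0.9 + 1.3 + 4.5 + 1.3 + 1.8 + 3.6) / 6 = 11.60 / 6 = 1.9333%
Sample σ = √[Σ(r − r̄)² / 5] = √[18.2133 / 5] = √3.6427 = 1.9086%
Sharpe = (r̄ − rf) / σ = (1.9333 − 0.21) / 1.9086 = 1.7233 / 1.9086 = 0.9029

0.90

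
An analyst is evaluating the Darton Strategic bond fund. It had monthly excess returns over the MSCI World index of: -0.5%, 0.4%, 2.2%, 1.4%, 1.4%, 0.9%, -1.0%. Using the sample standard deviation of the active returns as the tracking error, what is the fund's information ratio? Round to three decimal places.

0.606

r̄ = (-0.5 + 0.4 + 2.2 + 1.4 + 1.4 + 0.9 − 1) / 7 = 0.6857%
Sample std dev = √[7.6886 / 6] = 1.1320%
IR = r̄ / tracking error = 0.6857 / 1.1320 = 0.6057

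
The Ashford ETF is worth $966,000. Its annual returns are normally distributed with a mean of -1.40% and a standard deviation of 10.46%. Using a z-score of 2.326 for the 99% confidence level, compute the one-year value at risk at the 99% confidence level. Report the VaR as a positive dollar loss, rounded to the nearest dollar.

$248,551

Return at the 99% tail: μ − z·σ = -1.40% − 2.326 × 10.46% = -1.4 − 24.32996 = -25.72996%
VaR = −(-25.72996%) × $966,000 = 25.72996% × $966,000 = $248,551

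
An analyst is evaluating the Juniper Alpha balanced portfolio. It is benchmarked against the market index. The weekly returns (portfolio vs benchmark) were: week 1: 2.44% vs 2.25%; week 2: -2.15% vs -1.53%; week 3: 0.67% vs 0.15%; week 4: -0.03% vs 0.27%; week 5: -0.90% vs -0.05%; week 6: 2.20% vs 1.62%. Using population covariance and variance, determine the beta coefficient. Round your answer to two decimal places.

1.29

r̄p = 0.3717%,  r̄m = 0.4517%
Cov = Σ(rp − r̄p)(rm − r̄m) / 6 = 1.9123
Var(rm) = Σ(rm − r̄m)² / 6 = 1.4836
β = Cov / Var = 1.9123 / 1.4836 = 1.2890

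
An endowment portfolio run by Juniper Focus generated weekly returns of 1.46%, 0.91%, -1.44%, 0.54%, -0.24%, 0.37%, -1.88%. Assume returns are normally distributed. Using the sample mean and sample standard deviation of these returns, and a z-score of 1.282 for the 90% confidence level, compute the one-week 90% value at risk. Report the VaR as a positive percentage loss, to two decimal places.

1.61

Mean return r̄ = -0.280 / 7 = -0.0400%
Σ(r − r̄)² = 9.0426; sample σ = √(9.0426/6) = 1.2276%
VaR = −(r̄ − z·σ) = −(-0.0400 − 1.282 × 1.2276) = −(-1.6138) = 1.6138%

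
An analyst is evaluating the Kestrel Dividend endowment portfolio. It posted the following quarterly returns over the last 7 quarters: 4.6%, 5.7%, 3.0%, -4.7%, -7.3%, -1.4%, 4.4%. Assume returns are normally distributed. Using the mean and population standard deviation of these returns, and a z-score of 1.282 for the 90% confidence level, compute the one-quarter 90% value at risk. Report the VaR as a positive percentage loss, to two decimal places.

μ = (4.6 + 5.7 + 3 − 4.7 − 7.3 − 1.4 + 4.4) / 7 = 4.30 / 7 = 0.6143%
Population σ = √[Σ(r − μ)² / 7] = √[156.7086 / 7] = √22.3869 = 4.7315%
VaR = −(μ − z·σ) = −(0.6143 − 1.282 × 4.7315) = −(-5.4515) = 5.4515%

5.45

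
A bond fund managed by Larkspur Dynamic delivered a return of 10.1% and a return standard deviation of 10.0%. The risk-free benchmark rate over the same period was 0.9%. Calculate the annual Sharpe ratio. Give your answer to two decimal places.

0.92

Sharpe = (Rp − Rf) / σp = (10.1% − 0.9%) / 10.0% = 9.20% / 10.0% = 0.9200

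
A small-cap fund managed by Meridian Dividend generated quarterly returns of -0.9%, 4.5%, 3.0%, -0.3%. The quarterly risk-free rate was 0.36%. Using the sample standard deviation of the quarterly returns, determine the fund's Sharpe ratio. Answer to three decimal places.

Mean return μ = 6.30 / 4 = 1.5750%
Σ(r − μ)² = 20.2275; sample σ = √(20.2275/3) = 2.5966%
Sharpe = (μ − rf) / σ = (1.5750 − 0.36) / 2.5966 = 1.2150 / 2.5966 = 0.4679

0.468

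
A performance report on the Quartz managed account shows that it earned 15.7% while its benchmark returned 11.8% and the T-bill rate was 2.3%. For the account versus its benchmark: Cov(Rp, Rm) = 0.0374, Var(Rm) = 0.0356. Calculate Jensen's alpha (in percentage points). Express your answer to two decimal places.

3.42

β = Cov / Var = 0.0374 / 0.0356 = 1.0506
E[R] = Rf + β(Rm − Rf) = 2.3% + 1.0506 × (11.8% − 2.3%) = 12.2807%
α = Rp − E[R] = 15.7% − 12.2807% = 3.4193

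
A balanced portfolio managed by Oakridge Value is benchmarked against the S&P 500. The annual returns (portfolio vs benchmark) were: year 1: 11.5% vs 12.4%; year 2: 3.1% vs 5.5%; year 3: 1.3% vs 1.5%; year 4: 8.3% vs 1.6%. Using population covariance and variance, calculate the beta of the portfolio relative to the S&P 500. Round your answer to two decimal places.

r̄p = 6.0500%,  r̄m = 5.2500%
Cov = Σ(rp − r̄p)(rm − r̄m) / 4 = 11.9575
Var(rm) = Σ(rm − r̄m)² / 4 = 19.6425
β = Cov / Var = 11.9575 / 19.6425 = 0.6088

0.61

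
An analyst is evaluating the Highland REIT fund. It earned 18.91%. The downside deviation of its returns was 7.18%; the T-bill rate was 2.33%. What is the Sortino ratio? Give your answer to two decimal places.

Sortino = (Rp − Rf) / σd = (18.91% − 2.33%) / 7.18% = 16.58% / 7.18% = 2.3092

2.31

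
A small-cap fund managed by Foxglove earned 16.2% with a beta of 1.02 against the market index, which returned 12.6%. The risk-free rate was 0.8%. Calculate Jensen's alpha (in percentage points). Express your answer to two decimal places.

3.36

CAPM expected return = Rf + β(Rm − Rf) = 0.8% + 1.02 × (12.6% − 0.8%) = 0.8 + 1.02 × 11.80 = 12.8360%
Jensen's α = Rp − E[R] = 16.2% − 12.8360% = 3.3640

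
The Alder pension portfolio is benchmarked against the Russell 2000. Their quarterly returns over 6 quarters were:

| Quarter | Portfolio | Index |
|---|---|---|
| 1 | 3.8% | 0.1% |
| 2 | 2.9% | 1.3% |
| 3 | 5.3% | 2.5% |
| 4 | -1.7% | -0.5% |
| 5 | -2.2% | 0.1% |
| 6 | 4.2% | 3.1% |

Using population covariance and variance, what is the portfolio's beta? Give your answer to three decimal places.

1.659

r̄p = 2.0500%,  r̄m = 1.1000%
Cov = Σ(rp − r̄p)(rm − r̄m) / 6 = 2.9200
Var(rm) = Σ(rm − r̄m)² / 6 = 1.7600
β = Cov / Var = 2.9200 / 1.7600 = 1.6591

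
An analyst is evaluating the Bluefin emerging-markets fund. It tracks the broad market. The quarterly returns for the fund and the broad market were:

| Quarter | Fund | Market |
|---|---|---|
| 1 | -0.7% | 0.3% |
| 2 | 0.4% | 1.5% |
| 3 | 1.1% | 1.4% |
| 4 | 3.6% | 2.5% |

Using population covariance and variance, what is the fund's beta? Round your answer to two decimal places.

r̄p = 1.1000%,  r̄m = 1.4250%
Cov = Σ(rp − r̄p)(rm − r̄m) / 4 = 1.1650
Var(rm) = Σ(rm − r̄m)² / 4 = 0.6069
β = Cov / Var = 1.1650 / 0.6069 = 1.9196

1.92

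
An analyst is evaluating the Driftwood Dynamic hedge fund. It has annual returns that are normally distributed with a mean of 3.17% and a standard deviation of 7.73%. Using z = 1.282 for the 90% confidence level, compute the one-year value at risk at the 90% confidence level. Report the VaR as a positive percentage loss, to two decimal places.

6.74

VaR (as % loss) = −(μ − z·σ) = −(3.17% − 1.282 × 7.73%) = −(-6.73986%) = 6.73986%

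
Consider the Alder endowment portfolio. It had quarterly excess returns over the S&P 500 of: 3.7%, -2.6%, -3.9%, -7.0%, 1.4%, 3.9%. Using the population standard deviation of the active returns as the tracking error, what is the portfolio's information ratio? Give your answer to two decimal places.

-0.19

Mean return μ = -4.50 / 6 = -0.7500%
Σ(r − μ)² = (3.7 − (-0.7500))² + (-2.6 − (-0.7500))² + … = 98.4550
σ = √[98.4550 / 6] = 4.0508%
IR = μ / tracking error = -0.7500 / 4.0508 = -0.1851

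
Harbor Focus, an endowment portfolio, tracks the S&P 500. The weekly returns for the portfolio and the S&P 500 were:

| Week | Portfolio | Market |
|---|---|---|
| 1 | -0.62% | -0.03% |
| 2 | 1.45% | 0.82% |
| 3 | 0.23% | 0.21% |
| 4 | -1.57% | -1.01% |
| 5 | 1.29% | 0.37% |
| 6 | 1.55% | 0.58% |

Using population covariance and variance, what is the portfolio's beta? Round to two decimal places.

r̄p = 0.3883%,  r̄m = 0.1567%
Cov = Σ(rp − r̄p)(rm − r̄m) / 6 = 0.6421
Var(rm) = Σ(rm − r̄m)² / 6 = 0.3439
β = Cov / Var = 0.6421 / 0.3439 = 1.8671

1.87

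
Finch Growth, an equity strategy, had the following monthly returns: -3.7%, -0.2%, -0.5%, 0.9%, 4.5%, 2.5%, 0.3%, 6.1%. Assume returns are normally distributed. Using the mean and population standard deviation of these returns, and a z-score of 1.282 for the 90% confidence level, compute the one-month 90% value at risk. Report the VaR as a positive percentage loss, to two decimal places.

2.45

r̄ = (-3.7 − 0.2 − 0.5 + 0.9 + 4.5 + 2.5 + 0.3 + 6.1) / 8 = 1.2375%
Population σ = √[Σ(r − r̄)² / 8] = √[66.3388 / 8] = √8.2924 = 2.8797%
VaR = −(r̄ − z·σ) = −(1.2375 − 1.282 × 2.8797) = −(-2.4543) = 2.4543%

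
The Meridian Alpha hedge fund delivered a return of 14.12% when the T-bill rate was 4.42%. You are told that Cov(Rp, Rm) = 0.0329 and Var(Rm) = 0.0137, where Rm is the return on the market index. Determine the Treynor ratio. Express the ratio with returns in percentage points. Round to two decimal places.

β = Cov / Var = 0.0329 / 0.0137 = 2.4015
Treynor = (Rp − Rf) / β = (14.12% − 4.42%) / 2.4015 = 9.70 / 2.4015 = 4.0391

4.04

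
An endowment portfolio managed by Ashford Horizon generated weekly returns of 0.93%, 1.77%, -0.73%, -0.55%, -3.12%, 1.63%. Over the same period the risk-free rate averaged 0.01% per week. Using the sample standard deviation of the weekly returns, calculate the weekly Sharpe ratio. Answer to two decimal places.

Mean return μ = -0.070 / 6 = -0.0117%
Σ(r − μ)² = (0.93 − (-0.0117))² + (1.77 − (-0.0117))² + … = 17.2237
sample σ = √(17.2237 / 5) = √3.4447 = 1.8560%
Sharpe = (μ − rf) / σ = (-0.0117 − 0.01) / 1.8560 = -0.0217 / 1.8560 = -0.0117

-0.01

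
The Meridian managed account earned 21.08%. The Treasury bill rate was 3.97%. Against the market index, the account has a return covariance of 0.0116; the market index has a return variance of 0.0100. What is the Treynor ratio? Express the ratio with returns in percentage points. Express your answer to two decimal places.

14.75

β = Cov / Var = 0.0116 / 0.0100 = 1.1600
Treynor = (Rp − Rf) / β = (21.08% − 3.97%) / 1.1600 = 17.11 / 1.1600 = 14.7500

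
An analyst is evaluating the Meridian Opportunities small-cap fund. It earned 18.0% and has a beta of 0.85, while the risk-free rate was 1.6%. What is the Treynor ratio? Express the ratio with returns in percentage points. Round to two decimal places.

19.29

Treynor = (Rp − Rf) / β = (18.0% − 1.6%) / 0.85 = 16.40 / 0.85 = 19.2941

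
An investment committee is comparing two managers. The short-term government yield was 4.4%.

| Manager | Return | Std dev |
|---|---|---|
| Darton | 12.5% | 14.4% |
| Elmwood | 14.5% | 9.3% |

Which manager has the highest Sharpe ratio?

Elmwood

Darton: Sharpe ratio = (12.5% − 4.4%) / 14.4% = 0.563
Elmwood: Sharpe ratio = (14.5% − 4.4%) / 9.3% = 1.086
Highest: Elmwood (1.086).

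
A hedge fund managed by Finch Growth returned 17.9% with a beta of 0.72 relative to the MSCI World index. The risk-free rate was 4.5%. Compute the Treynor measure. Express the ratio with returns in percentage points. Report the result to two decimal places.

18.61

Treynor = (Rp − Rf) / β = (17.9% − 4.5%) / 0.72 = 13.40 / 0.72 = 18.6111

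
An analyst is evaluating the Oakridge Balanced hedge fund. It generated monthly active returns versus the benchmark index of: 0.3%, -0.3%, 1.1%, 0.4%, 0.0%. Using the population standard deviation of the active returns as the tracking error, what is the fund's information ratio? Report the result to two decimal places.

0.64

r̄ = (0.3 − 0.3 + 1.1 + 0.4 + 0) / 5 = 1.50 / 5 = 0.3000%
Σ(r − r̄)² = (0.3 − 0.3000)² + (-0.3 − 0.3000)² + (1.1 − 0.3000)² + … = 1.1000
σ = √[1.1000 / 5] = 0.4690%
IR = r̄ / tracking error = 0.3000 / 0.4690 = 0.6397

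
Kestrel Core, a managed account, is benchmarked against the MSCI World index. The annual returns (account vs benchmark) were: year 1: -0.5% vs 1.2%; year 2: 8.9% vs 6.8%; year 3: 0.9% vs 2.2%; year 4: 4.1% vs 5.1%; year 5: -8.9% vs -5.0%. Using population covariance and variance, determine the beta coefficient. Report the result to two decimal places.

r̄p = 0.9000%,  r̄m = 2.0600%
Cov = Σ(rp − r̄p)(rm − r̄m) / 5 = 23.6080
Var(rm) = Σ(rm − r̄m)² / 5 = 16.4624
β = Cov / Var = 23.6080 / 16.4624 = 1.4341

1.43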